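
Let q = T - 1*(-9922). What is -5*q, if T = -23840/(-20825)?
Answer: -41329898/833 ≈ -49616.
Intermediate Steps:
T = 4768/4165 (T = -23840*(-1/20825) = 4768/4165 ≈ 1.1448)
q = 41329898/4165 (q = 4768/4165 - 1*(-9922) = 4768/4165 + 9922 = 41329898/4165 ≈ 9923.1)
-5*q = -5*41329898/4165 = -41329898/833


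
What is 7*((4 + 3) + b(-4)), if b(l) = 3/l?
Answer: 175/4 ≈ 43.750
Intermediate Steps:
7*((4 + 3) + b(-4)) = 7*((4 + 3) + 3/(-4)) = 7*(7 + 3*(-1/4)) = 7*(7 - 3/4) = 7*(25/4) = 175/4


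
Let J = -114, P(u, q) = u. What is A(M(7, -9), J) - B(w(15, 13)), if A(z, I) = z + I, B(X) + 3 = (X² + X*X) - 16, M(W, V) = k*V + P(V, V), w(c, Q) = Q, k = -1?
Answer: -433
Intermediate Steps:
M(W, V) = 0 (M(W, V) = -V + V = 0)
B(X) = -19 + 2*X² (B(X) = -3 + ((X² + X*X) - 16) = -3 + ((X² + X²) - 16) = -3 + (2*X² - 16) = -3 + (-16 + 2*X²) = -19 + 2*X²)
A(z, I) = I + z
A(M(7, -9), J) - B(w(15, 13)) = (-114 + 0) - (-19 + 2*13²) = -114 - (-19 + 2*169) = -114 - (-19 + 338) = -114 - 1*319 = -114 - 319 = -433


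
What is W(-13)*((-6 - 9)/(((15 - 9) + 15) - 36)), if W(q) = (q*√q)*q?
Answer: 169*I*√13 ≈ 609.34*I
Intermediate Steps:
W(q) = q^(5/2) (W(q) = q^(3/2)*q = q^(5/2))
W(-13)*((-6 - 9)/(((15 - 9) + 15) - 36)) = (-13)^(5/2)*((-6 - 9)/(((15 - 9) + 15) - 36)) = (169*I*√13)*(-15/((6 + 15) - 36)) = (169*I*√13)*(-15/(21 - 36)) = (169*I*√13)*(-15/(-15)) = (169*I*√13)*(-15*(-1/15)) = (169*I*√13)*1 = 169*I*√13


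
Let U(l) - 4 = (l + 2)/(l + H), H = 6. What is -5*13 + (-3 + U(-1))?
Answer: -319/5 ≈ -63.800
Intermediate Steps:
U(l) = 4 + (2 + l)/(6 + l) (U(l) = 4 + (l + 2)/(l + 6) = 4 + (2 + l)/(6 + l))
-5*13 + (-3 + U(-1)) = -5*13 + (-3 + (26 + 5*(-1))/(6 - 1)) = -65 + (-3 + (26 - 5)/5) = -65 + (-3 + (⅕)*21) = -65 + (-3 + 21/5) = -65 + 6/5 = -319/5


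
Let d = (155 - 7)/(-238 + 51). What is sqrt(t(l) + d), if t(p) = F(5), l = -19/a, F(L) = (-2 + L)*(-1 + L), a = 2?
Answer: 4*sqrt(24497)/187 ≈ 3.3479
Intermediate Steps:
F(L) = (-1 + L)*(-2 + L)
l = -19/2 ≈ -9.5000
t(p) = 12 (t(p) = 2 + 5**2 - 3*5 = 2 + 25 - 15 = 12)
d = -148/187 (d = 148/(-187) = 148*(-1/187) = -148/187 ≈ -0.79144)
sqrt(t(l) + d) = sqrt(12 - 148/187) = sqrt(2096/187) = 4*sqrt(24497)/187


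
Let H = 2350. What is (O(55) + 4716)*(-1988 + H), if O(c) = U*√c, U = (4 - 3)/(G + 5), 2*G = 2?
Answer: 1707192 + 181*√55/3 ≈ 1.7076e+6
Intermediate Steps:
G = 1 (G = (½)*2 = 1)
U = ⅙ (U = (4 - 3)/(1 + 5) = 1/6 = 1*(⅙) = ⅙ ≈ 0.16667)
O(c) = √c/6
(O(55) + 4716)*(-1988 + H) = (√55/6 + 4716)*(-1988 + 2350) = (4716 + √55/6)*362 = 1707192 + 181*√55/3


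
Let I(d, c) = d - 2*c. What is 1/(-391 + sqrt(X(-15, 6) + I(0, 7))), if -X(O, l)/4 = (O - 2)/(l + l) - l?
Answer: -1173/458596 - sqrt(141)/458596 ≈ -0.0025837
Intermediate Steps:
X(O, l) = 4*l - 2*(-2 + O)/l (X(O, l) = -4*((O - 2)/(l + l) - l) = -4*((-2 + O)/((2*l)) - l) = -4*((-2 + O)*(1/(2*l)) - l) = -4*((-2 + O)/(2*l) - l) = -4*(-l + (-2 + O)/(2*l)) = 4*l - 2*(-2 + O)/l)
1/(-391 + sqrt(X(-15, 6) + I(0, 7))) = 1/(-391 + sqrt(2*(2 - 1*(-15) + 2*6**2)/6 + (0 - 2*7))) = 1/(-391 + sqrt(2*(1/6)*(2 + 15 + 2*36) + (0 - 14))) = 1/(-391 + sqrt(2*(1/6)*(2 + 15 + 72) - 14)) = 1/(-391 + sqrt(2*(1/6)*89 - 14)) = 1/(-391 + sqrt(89/3 - 14)) = 1/(-391 + sqrt(47/3)) = 1/(-391 + sqrt(141)/3)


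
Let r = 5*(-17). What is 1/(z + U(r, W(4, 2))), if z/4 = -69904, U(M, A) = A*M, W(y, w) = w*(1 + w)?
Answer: -1/280126 ≈ -3.5698e-6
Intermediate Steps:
r = -85
z = -279616 (z = 4*(-69904) = -279616)
1/(z + U(r, W(4, 2))) = 1/(-279616 + (2*(1 + 2))*(-85)) = 1/(-279616 + (2*3)*(-85)) = 1/(-279616 + 6*(-85)) = 1/(-279616 - 510) = 1/(-280126) = -1/280126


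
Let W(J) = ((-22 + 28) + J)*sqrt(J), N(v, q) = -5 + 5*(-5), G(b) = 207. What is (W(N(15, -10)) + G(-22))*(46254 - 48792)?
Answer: -525366 + 60912*I*sqrt(30) ≈ -5.2537e+5 + 3.3363e+5*I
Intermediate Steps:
N(v, q) = -30 (N(v, q) = -5 - 25 = -30)
W(J) = sqrt(J)*(6 + J) (W(J) = (6 + J)*sqrt(J) = sqrt(J)*(6 + J))
(W(N(15, -10)) + G(-22))*(46254 - 48792) = (sqrt(-30)*(6 - 30) + 207)*(46254 - 48792) = ((I*sqrt(30))*(-24) + 207)*(-2538) = (-24*I*sqrt(30) + 207)*(-2538) = (207 - 24*I*sqrt(30))*(-2538) = -525366 + 60912*I*sqrt(30)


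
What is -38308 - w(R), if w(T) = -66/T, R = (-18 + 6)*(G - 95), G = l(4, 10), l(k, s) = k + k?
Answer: -6665581/174 ≈ -38308.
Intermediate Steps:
l(k, s) = 2*k
G = 8 (G = 2*4 = 8)
R = 1044 (R = (-18 + 6)*(8 - 95) = -12*(-87) = 1044)
-38308 - w(R) = -38308 - (-66)/1044 = -38308 - 1*(-11/174) = -38308 + 11/174 = -6665581/174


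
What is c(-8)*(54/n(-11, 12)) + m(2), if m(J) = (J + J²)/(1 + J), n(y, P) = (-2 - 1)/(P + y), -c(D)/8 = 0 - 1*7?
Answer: -1006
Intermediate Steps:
c(D) = 56 (c(D) = -8*(0 - 1*7) = -8*(0 - 7) = -8*(-7) = 56)
n(y, P) = -3/(P + y)
m(J) = (J + J²)/(1 + J)
c(-8)*(54/n(-11, 12)) + m(2) = 56*(54/((-3/(12 - 11)))) + 2 = 56*(54/((-3/1))) + 2 = 56*(54/((-3*1))) + 2 = 56*(54/(-3)) + 2 = 56*(54*(-⅓)) + 2 = 56*(-18) + 2 = -1008 + 2 = -1006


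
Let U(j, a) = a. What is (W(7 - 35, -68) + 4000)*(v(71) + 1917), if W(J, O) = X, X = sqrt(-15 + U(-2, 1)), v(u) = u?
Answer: 7952000 + 1988*I*sqrt(14) ≈ 7.952e+6 + 7438.4*I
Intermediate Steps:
X = I*sqrt(14) (X = sqrt(-15 + 1) = sqrt(-14) = I*sqrt(14) ≈ 3.7417*I)
W(J, O) = I*sqrt(14)
(W(7 - 35, -68) + 4000)*(v(71) + 1917) = (I*sqrt(14) + 4000)*(71 + 1917) = (4000 + I*sqrt(14))*1988 = 7952000 + 1988*I*sqrt(14)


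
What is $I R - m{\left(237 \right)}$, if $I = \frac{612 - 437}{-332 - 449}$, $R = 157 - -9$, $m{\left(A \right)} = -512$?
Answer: $\frac{370822}{781} \approx 474.8$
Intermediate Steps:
$R = 166$ ($R = 157 + 9 = 166$)
$I = - \frac{175}{781}$ ($I = \frac{175}{-332 - 449} = \frac{175}{-781} = 175 \left(- \frac{1}{781}\right) = - \frac{175}{781} \approx -0.22407$)
$I R - m{\left(237 \right)} = \left(- \frac{175}{781}\right) 166 - -512 = - \frac{29050}{781} + 512 = \frac{370822}{781}$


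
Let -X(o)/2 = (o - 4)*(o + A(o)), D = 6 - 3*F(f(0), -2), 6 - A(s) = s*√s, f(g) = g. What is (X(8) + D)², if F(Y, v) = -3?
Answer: 42177 - 24832*√2 ≈ 7059.3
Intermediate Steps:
A(s) = 6 - s^(3/2) (A(s) = 6 - s*√s = 6 - s^(3/2))
D = 15 (D = 6 - 3*(-3) = 6 + 9 = 15)
X(o) = -2*(-4 + o)*(6 + o - o^(3/2)) (X(o) = -2*(o - 4)*(o + (6 - o^(3/2))) = -2*(-4 + o)*(6 + o - o^(3/2)))
(X(8) + D)² = ((48 - 128*√2 - 4*8 - 2*8² + 2*8^(5/2)) + 15)² = ((48 - 128*√2 - 32 - 2*64 + 2*(128*√2)) + 15)² = ((48 - 128*√2 - 32 - 128 + 256*√2) + 15)² = ((-112 + 128*√2) + 15)² = (-97 + 128*√2)²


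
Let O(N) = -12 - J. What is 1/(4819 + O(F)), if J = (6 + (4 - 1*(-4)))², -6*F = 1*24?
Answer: 1/4611 ≈ 0.00021687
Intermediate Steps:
F = -4 (F = -24/6 = -⅙*24 = -4)
J = 196 (J = (6 + (4 + 4))² = (6 + 8)² = 14² = 196)
O(N) = -208 (O(N) = -12 - 1*196 = -12 - 196 = -208)
1/(4819 + O(F)) = 1/(4819 - 208) = 1/4611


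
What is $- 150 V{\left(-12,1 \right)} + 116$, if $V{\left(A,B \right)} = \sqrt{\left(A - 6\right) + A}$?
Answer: $116 - 150 i \sqrt{30} \approx 116.0 - 821.58 i$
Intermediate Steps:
$V{\left(A,B \right)} = \sqrt{-6 + 2 A}$ ($V{\left(A,B \right)} = \sqrt{\left(-6 + A\right) + A} = \sqrt{-6 + 2 A}$)
$- 150 V{\left(-12,1 \right)} + 116 = - 150 \sqrt{-6 + 2 \left(-12\right)} + 116 = - 150 \sqrt{-6 - 24} + 116 = - 150 \sqrt{-30} + 116 = - 150 i \sqrt{30} + 116 = 116 - 150 i \sqrt{30}$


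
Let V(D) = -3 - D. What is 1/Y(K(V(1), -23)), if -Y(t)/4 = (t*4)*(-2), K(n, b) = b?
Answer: -1/736 ≈ -0.0013587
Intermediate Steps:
Y(t) = 32*t (Y(t) = -4*t*4*(-2) = -4*4*t*(-2) = -(-32)*t = 32*t)
1/Y(K(V(1), -23)) = 1/(32*(-23)) = 1/(-736) = -1/736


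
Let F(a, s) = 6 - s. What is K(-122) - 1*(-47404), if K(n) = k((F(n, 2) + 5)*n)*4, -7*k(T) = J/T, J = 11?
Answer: 182173594/3843 ≈ 47404.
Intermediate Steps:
k(T) = -11/(7*T)
K(n) = -44/(63*n) (K(n) = -11*1/(n*((6 - 1*2) + 5))/7*4 = -11*1/(n*((6 - 2) + 5))/7*4 = -11*1/(n*(4 + 5))/7*4 = -11*1/(9*n)/7*4 = -11/(63*n)*4 = -44/(63*n))
K(-122) - 1*(-47404) = -44/63/(-122) - 1*(-47404) = -44/63*(-1/122) + 47404 = 22/3843 + 47404 = 182173594/3843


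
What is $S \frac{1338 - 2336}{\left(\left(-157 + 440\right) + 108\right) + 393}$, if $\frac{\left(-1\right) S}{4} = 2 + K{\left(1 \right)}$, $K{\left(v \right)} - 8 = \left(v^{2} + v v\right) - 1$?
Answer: $\frac{5489}{98} \approx 56.01$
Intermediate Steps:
$K{\left(v \right)} = 7 + 2 v^{2}$ ($K{\left(v \right)} = 8 - \left(1 - v^{2} - v v\right) = 8 + \left(\left(v^{2} + v^{2}\right) + \left(-1 + 0\right)\right) = 8 + \left(2 v^{2} - 1\right) = 8 + \left(-1 + 2 v^{2}\right) = 7 + 2 v^{2}$)
$S = -44$ ($S = - 4 \left(2 + \left(7 + 2 \cdot 1^{2}\right)\right) = - 4 \left(2 + \left(7 + 2 \cdot 1\right)\right) = - 4 \left(2 + \left(7 + 2\right)\right) = - 4 \left(2 + 9\right) = \left(-4\right) 11 = -44$)
$S \frac{1338 - 2336}{\left(\left(-157 + 440\right) + 108\right) + 393} = - 44 \frac{1338 - 2336}{\left(\left(-157 + 440\right) + 108\right) + 393} = - 44 \left(- \frac{998}{\left(283 + 108\right) + 393}\right) = - 44 \left(- \frac{998}{391 + 393}\right) = - 44 \left(- \frac{998}{784}\right) = - 44 \left(\left(-998\right) \frac{1}{784}\right) = \left(-44\right) \left(- \frac{499}{392}\right) = \frac{5489}{98}$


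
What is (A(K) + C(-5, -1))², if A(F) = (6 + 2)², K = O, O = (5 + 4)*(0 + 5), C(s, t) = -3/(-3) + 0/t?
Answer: 4225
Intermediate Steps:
C(s, t) = 1 (C(s, t) = -3*(-⅓) + 0 = 1 + 0 = 1)
O = 45 (O = 9*5 = 45)
K = 45
A(F) = 64 (A(F) = 8² = 64)
(A(K) + C(-5, -1))² = (64 + 1)² = 65² = 4225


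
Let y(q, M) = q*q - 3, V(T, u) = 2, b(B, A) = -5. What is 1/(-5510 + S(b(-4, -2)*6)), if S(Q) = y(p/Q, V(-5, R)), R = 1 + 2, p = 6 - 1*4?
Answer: -225/1240424 ≈ -0.00018139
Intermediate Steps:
p = 2 (p = 6 - 4 = 2)
R = 3
y(q, M) = -3 + q**2 (y(q, M) = q**2 - 3 = -3 + q**2)
S(Q) = -3 + 4/Q**2 (S(Q) = -3 + (2/Q)**2 = -3 + 4/Q**2)
1/(-5510 + S(b(-4, -2)*6)) = 1/(-5510 + (-3 + 4/(-5*6)**2)) = 1/(-5510 + (-3 + 4/(-30)**2)) = 1/(-5510 + (-3 + 4*(1/900))) = 1/(-5510 + (-3 + 1/225)) = 1/(-5510 - 674/225) = 1/(-1240424/225) = -225/1240424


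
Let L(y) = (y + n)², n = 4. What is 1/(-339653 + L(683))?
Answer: 1/132316 ≈ 7.5577e-6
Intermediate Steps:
L(y) = (4 + y)² (L(y) = (y + 4)² = (4 + y)²)
1/(-339653 + L(683)) = 1/(-339653 + (4 + 683)²) = 1/(-339653 + 687²) = 1/(-339653 + 471969) = 1/132316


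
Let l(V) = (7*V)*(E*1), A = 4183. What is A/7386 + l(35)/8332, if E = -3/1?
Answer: 14712023/30770076 ≈ 0.47813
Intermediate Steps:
E = -3 (E = -3*1 = -3)
l(V) = -21*V (l(V) = (7*V)*(-3*1) = (7*V)*(-3) = -21*V)
A/7386 + l(35)/8332 = 4183/7386 - 21*35/8332 = 4183*(1/7386) - 735*1/8332 = 4183/7386 - 735/8332 = 14712023/30770076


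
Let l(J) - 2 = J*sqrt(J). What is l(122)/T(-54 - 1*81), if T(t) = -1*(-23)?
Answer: 2/23 + 122*sqrt(122)/23 ≈ 58.675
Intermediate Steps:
T(t) = 23
l(J) = 2 + J**(3/2) (l(J) = 2 + J*sqrt(J) = 2 + J**(3/2))
l(122)/T(-54 - 1*81) = (2 + 122**(3/2))/23 = (2 + 122*sqrt(122))*(1/23) = 2/23 + 122*sqrt(122)/23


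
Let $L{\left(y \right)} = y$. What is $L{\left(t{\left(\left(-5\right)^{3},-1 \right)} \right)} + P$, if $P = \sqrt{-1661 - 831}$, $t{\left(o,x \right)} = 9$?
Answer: $9 + 2 i \sqrt{623} \approx 9.0 + 49.92 i$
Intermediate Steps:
$P = 2 i \sqrt{623}$ ($P = \sqrt{-2492} = 2 i \sqrt{623} \approx 49.92 i$)
$L{\left(t{\left(\left(-5\right)^{3},-1 \right)} \right)} + P = 9 + 2 i \sqrt{623}$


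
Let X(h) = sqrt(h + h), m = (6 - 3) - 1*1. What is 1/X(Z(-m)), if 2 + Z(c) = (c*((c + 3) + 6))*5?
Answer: -I/12 ≈ -0.083333*I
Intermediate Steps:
m = 2 (m = 3 - 1 = 2)
Z(c) = -2 + 5*c*(9 + c) (Z(c) = -2 + (c*((c + 3) + 6))*5 = -2 + (c*((3 + c) + 6))*5 = -2 + (c*(9 + c))*5 = -2 + 5*c*(9 + c))
X(h) = sqrt(2)*sqrt(h) (X(h) = sqrt(2*h) = sqrt(2)*sqrt(h))
1/X(Z(-m)) = 1/(sqrt(2)*sqrt(-2 + 5*(-1*2)**2 + 45*(-1*2))) = 1/(sqrt(2)*sqrt(-2 + 5*(-2)**2 + 45*(-2))) = 1/(sqrt(2)*sqrt(-2 + 5*4 - 90)) = 1/(sqrt(2)*sqrt(-2 + 20 - 90)) = 1/(sqrt(2)*sqrt(-72)) = 1/(sqrt(2)*(6*I*sqrt(2))) = 1/(12*I) = -I/12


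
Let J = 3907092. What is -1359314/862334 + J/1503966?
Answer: 10036789647/9825159217 ≈ 1.0215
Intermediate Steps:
-1359314/862334 + J/1503966 = -1359314/862334 + 3907092/1503966 = -1359314*1/862334 + 3907092*(1/1503966) = -61787/39197 + 651182/250661 = 10036789647/9825159217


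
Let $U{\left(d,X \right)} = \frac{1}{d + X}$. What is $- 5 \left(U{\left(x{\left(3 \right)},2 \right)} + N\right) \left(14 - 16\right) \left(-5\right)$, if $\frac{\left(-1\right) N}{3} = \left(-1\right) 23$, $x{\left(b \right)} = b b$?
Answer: $- \frac{38000}{11} \approx -3454.5$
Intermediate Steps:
$x{\left(b \right)} = b^{2}$
$U{\left(d,X \right)} = \frac{1}{X + d}$
$N = 69$ ($N = - 3 \left(\left(-1\right) 23\right) = \left(-3\right) \left(-23\right) = 69$)
$- 5 \left(U{\left(x{\left(3 \right)},2 \right)} + N\right) \left(14 - 16\right) \left(-5\right) = - 5 \left(\frac{1}{2 + 3^{2}} + 69\right) \left(14 - 16\right) \left(-5\right) = - 5 \left(\frac{1}{2 + 9} + 69\right) \left(-2\right) \left(-5\right) = - 5 \left(\frac{1}{11} + 69\right) \left(-2\right) \left(-5\right) = - 5 \cdot \frac{760}{11} \left(-2\right) \left(-5\right) = \left(-5\right) \left(- \frac{1520}{11}\right) \left(-5\right) = \frac{7600}{11} \left(-5\right) = - \frac{38000}{11}$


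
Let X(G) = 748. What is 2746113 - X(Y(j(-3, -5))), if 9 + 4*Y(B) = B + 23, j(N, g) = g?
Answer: 2745365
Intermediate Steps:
Y(B) = 7/2 + B/4 (Y(B) = -9/4 + (B + 23)/4 = -9/4 + (23 + B)/4 = -9/4 + (23/4 + B/4) = 7/2 + B/4)
2746113 - X(Y(j(-3, -5))) = 2746113 - 1*748 = 2746113 - 748 = 2745365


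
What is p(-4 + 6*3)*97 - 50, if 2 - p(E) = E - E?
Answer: 144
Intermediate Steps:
p(E) = 2 (p(E) = 2 - (E - E) = 2 - 1*0 = 2 + 0 = 2)
p(-4 + 6*3)*97 - 50 = 2*97 - 50 = 194 - 50 = 144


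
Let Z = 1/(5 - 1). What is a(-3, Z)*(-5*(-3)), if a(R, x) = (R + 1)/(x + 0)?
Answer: -120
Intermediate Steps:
Z = 1/4 ≈ 0.25000
a(R, x) = (1 + R)/x
a(-3, Z)*(-5*(-3)) = ((1 - 3)/(1/4))*(-5*(-3)) = (4*(-2))*15 = -8*15 = -120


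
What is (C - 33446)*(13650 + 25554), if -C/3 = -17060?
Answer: 695243736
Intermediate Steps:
C = 51180 (C = -3*(-17060) = 51180)
(C - 33446)*(13650 + 25554) = (51180 - 33446)*(13650 + 25554) = 17734*39204 = 695243736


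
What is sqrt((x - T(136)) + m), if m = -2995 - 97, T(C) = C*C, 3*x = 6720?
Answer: 2*I*sqrt(4837) ≈ 139.1*I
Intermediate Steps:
x = 2240 (x = (1/3)*6720 = 2240)
T(C) = C**2
m = -3092
sqrt((x - T(136)) + m) = sqrt((2240 - 1*136**2) - 3092) = sqrt((2240 - 1*18496) - 3092) = sqrt((2240 - 18496) - 3092) = sqrt(-16256 - 3092) = sqrt(-19348) = 2*I*sqrt(4837)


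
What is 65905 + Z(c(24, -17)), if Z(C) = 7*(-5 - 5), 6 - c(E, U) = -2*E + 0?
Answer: 65835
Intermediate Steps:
c(E, U) = 6 + 2*E (c(E, U) = 6 - (-2*E + 0) = 6 - (-2)*E = 6 + 2*E)
Z(C) = -70 (Z(C) = 7*(-10) = -70)
65905 + Z(c(24, -17)) = 65905 - 70 = 65835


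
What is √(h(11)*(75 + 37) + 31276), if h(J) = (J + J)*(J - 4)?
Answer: 2*√12131 ≈ 220.28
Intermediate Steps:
h(J) = 2*J*(-4 + J) (h(J) = (2*J)*(-4 + J) = 2*J*(-4 + J))
√(h(11)*(75 + 37) + 31276) = √((2*11*(-4 + 11))*(75 + 37) + 31276) = √((2*11*7)*112 + 31276) = √(154*112 + 31276) = √(17248 + 31276) = √48524 = 2*√12131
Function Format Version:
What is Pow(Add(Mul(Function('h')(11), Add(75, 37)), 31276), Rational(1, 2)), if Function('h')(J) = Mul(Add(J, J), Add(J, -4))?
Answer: Mul(2, Pow(12131, Rational(1, 2))) ≈ 220.28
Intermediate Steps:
Function('h')(J) = Mul(2, J, Add(-4, J)) (Function('h')(J) = Mul(Mul(2, J), Add(-4, J)) = Mul(2, J, Add(-4, J)))
Pow(Add(Mul(Function('h')(11), Add(75, 37)), 31276), Rational(1, 2)) = Pow(Add(Mul(Mul(2, 11, Add(-4, 11)), Add(75, 37)), 31276), Rational(1, 2)) = Pow(Add(Mul(Mul(2, 11, 7), 112), 31276), Rational(1, 2)) = Pow(Add(Mul(154, 112), 31276), Rational(1, 2)) = Pow(Add(17248, 31276), Rational(1, 2)) = Pow(48524, Rational(1, 2)) = Mul(2, Pow(12131, Rational(1, 2)))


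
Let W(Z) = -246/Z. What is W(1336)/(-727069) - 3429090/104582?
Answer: -832723795996347/25396802272772 ≈ -32.789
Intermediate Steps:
W(1336)/(-727069) - 3429090/104582 = -246/1336/(-727069) - 3429090/104582 = -246*1/1336*(-1/727069) - 3429090*1/104582 = -123/668*(-1/727069) - 1714545/52291 = 123/485682092 - 1714545/52291 = -832723795996347/25396802272772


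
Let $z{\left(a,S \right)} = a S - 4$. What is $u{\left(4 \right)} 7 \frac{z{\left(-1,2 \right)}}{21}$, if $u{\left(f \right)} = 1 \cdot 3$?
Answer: $-6$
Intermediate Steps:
$z{\left(a,S \right)} = -4 + S a$ ($z{\left(a,S \right)} = S a - 4 = -4 + S a$)
$u{\left(f \right)} = 3$
$u{\left(4 \right)} 7 \frac{z{\left(-1,2 \right)}}{21} = 3 \cdot 7 \frac{-4 + 2 \left(-1\right)}{21} = 21 \left(-4 - 2\right) \frac{1}{21} = 21 \left(\left(-6\right) \frac{1}{21}\right) = 21 \left(- \frac{2}{7}\right) = -6$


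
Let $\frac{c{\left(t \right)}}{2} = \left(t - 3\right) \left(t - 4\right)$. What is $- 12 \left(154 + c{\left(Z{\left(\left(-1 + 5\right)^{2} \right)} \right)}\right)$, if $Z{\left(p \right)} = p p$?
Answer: $-1531992$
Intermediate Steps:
$Z{\left(p \right)} = p^{2}$
$c{\left(t \right)} = 2 \left(-4 + t\right) \left(-3 + t\right)$ ($c{\left(t \right)} = 2 \left(t - 3\right) \left(t - 4\right) = 2 \left(-3 + t\right) \left(-4 + t\right) = 2 \left(-4 + t\right) \left(-3 + t\right)$)
$- 12 \left(154 + c{\left(Z{\left(\left(-1 + 5\right)^{2} \right)} \right)}\right) = - 12 \left(154 + \left(24 - 14 \left(\left(-1 + 5\right)^{2}\right)^{2} + 2 \left(\left(\left(-1 + 5\right)^{2}\right)^{2}\right)^{2}\right)\right) = - 12 \left(154 + \left(24 - 14 \left(4^{2}\right)^{2} + 2 \left(\left(4^{2}\right)^{2}\right)^{2}\right)\right) = - 12 \left(154 + \left(24 - 14 \cdot 16^{2} + 2 \left(16^{2}\right)^{2}\right)\right) = - 12 \left(154 + \left(24 - 3584 + 2 \cdot 256^{2}\right)\right) = - 12 \left(154 + \left(24 - 3584 + 2 \cdot 65536\right)\right) = - 12 \left(154 + \left(24 - 3584 + 131072\right)\right) = - 12 \left(154 + 127512\right) = \left(-12\right) 127666 = -1531992$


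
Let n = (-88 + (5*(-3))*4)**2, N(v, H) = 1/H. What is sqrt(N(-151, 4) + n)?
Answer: sqrt(87617)/2 ≈ 148.00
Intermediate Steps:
n = 21904 (n = (-88 - 15*4)**2 = (-88 - 60)**2 = (-148)**2 = 21904)
sqrt(N(-151, 4) + n) = sqrt(1/4 + 21904) = sqrt(87617/4) = sqrt(87617)/2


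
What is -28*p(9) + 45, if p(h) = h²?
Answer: -2223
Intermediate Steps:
-28*p(9) + 45 = -28*9² + 45 = -28*81 + 45 = -2268 + 45 = -2223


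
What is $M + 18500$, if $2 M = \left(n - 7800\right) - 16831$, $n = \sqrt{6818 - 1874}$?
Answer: $\frac{12369}{2} + 2 \sqrt{309} \approx 6219.7$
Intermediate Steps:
$n = 4 \sqrt{309}$ ($n = \sqrt{4944} = 4 \sqrt{309} \approx 70.314$)
$M = - \frac{24631}{2} + 2 \sqrt{309}$ ($M = \frac{\left(4 \sqrt{309} - 7800\right) - 16831}{2} = \frac{\left(-7800 + 4 \sqrt{309}\right) - 16831}{2} = \frac{-24631 + 4 \sqrt{309}}{2} = - \frac{24631}{2} + 2 \sqrt{309} \approx -12280.0$)
$M + 18500 = \left(- \frac{24631}{2} + 2 \sqrt{309}\right) + 18500 = \frac{12369}{2} + 2 \sqrt{309}$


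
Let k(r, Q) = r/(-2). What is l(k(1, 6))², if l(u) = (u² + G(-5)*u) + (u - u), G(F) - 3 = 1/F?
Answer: 529/400 ≈ 1.3225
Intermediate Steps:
G(F) = 3 + 1/F
k(r, Q) = -r/2 (k(r, Q) = r*(-½) = -r/2)
l(u) = u² + 14*u/5 (l(u) = (u² + (3 + 1/(-5))*u) + (u - u) = (u² + (3 - ⅕)*u) + 0 = (u² + 14*u/5) + 0 = u² + 14*u/5)
l(k(1, 6))² = ((-½*1)*(14 + 5*(-½*1))/5)² = ((⅕)*(-½)*(14 + 5*(-½)))² = ((⅕)*(-½)*(14 - 5/2))² = ((⅕)*(-½)*(23/2))² = (-23/20)² = 529/400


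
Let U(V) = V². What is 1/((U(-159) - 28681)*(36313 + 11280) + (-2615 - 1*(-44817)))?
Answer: -1/161773998 ≈ -6.1815e-9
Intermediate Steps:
1/((U(-159) - 28681)*(36313 + 11280) + (-2615 - 1*(-44817))) = 1/(((-159)² - 28681)*(36313 + 11280) + (-2615 - 1*(-44817))) = 1/((25281 - 28681)*47593 + (-2615 + 44817)) = 1/(-3400*47593 + 42202) = 1/(-161816200 + 42202) = 1/(-161773998) = -1/161773998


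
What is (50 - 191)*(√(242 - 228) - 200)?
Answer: 28200 - 141*√14 ≈ 27672.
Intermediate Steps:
(50 - 191)*(√(242 - 228) - 200) = -141*(√14 - 200) = -141*(-200 + √14) = 28200 - 141*√14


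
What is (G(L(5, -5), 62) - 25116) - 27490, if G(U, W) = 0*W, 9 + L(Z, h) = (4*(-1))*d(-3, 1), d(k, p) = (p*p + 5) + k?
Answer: -52606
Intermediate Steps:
d(k, p) = 5 + k + p² (d(k, p) = (p² + 5) + k = (5 + p²) + k = 5 + k + p²)
L(Z, h) = -21 (L(Z, h) = -9 + (4*(-1))*(5 - 3 + 1²) = -9 - 4*(5 - 3 + 1) = -9 - 4*3 = -9 - 12 = -21)
G(U, W) = 0
(G(L(5, -5), 62) - 25116) - 27490 = (0 - 25116) - 27490 = -25116 - 27490 = -52606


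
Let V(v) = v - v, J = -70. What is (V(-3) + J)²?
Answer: 4900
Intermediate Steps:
V(v) = 0
(V(-3) + J)² = (0 - 70)² = (-70)² = 4900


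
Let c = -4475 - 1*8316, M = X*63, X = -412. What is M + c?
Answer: -38747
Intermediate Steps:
M = -25956 (M = -412*63 = -25956)
c = -12791 (c = -4475 - 8316 = -12791)
M + c = -25956 - 12791 = -38747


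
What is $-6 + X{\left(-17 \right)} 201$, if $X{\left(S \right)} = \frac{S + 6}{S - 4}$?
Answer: $\frac{695}{7} \approx 99.286$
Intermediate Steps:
$X{\left(S \right)} = \frac{6 + S}{-4 + S}$
$-6 + X{\left(-17 \right)} 201 = -6 + \frac{6 - 17}{-4 - 17} \cdot 201 = -6 + \frac{1}{-21} \left(-11\right) 201 = -6 + \left(- \frac{1}{21}\right) \left(-11\right) 201 = -6 + \frac{11}{21} \cdot 201 = -6 + \frac{737}{7} = \frac{695}{7}$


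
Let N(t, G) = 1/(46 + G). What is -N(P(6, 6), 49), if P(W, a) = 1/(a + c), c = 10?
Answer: -1/95 ≈ -0.010526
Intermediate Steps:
P(W, a) = 1/(10 + a) (P(W, a) = 1/(a + 10) = 1/(10 + a))
-N(P(6, 6), 49) = -1/(46 + 49) = -1/95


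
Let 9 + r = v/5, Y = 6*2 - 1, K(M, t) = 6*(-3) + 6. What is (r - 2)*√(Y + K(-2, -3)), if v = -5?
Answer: -12*I ≈ -12.0*I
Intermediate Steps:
K(M, t) = -12 (K(M, t) = -18 + 6 = -12)
Y = 11 (Y = 12 - 1 = 11)
r = -10 (r = -9 - 5/5 = -9 - 5*⅕ = -9 - 1 = -10)
(r - 2)*√(Y + K(-2, -3)) = (-10 - 2)*√(11 - 12) = -12*I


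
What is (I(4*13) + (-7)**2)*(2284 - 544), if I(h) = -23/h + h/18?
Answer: 3491165/39 ≈ 89517.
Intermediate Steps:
I(h) = -23/h + h/18 (I(h) = -23/h + h*(1/18) = -23/h + h/18)
(I(4*13) + (-7)**2)*(2284 - 544) = ((-23/(4*13) + (4*13)/18) + (-7)**2)*(2284 - 544) = ((-23/52 + (1/18)*52) + 49)*1740 = ((-23*1/52 + 26/9) + 49)*1740 = ((-23/52 + 26/9) + 49)*1740 = (1145/468 + 49)*1740 = (24077/468)*1740 = 3491165/39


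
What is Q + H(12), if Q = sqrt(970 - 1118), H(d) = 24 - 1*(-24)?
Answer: 48 + 2*I*sqrt(37) ≈ 48.0 + 12.166*I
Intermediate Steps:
H(d) = 48 (H(d) = 24 + 24 = 48)
Q = 2*I*sqrt(37) (Q = sqrt(-148) = 2*I*sqrt(37) ≈ 12.166*I)
Q + H(12) = 2*I*sqrt(37) + 48 = 48 + 2*I*sqrt(37)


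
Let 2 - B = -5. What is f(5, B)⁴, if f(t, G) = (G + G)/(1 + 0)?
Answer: 38416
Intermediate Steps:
B = 7 (B = 2 - 1*(-5) = 2 + 5 = 7)
f(t, G) = 2*G (f(t, G) = (2*G)/1 = (2*G)*1 = 2*G)
f(5, B)⁴ = (2*7)⁴ = 14⁴ = 38416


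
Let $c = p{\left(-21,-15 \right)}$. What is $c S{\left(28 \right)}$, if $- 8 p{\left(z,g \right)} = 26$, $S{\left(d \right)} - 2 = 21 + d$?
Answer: $- \frac{663}{4} \approx -165.75$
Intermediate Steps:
$S{\left(d \right)} = 23 + d$ ($S{\left(d \right)} = 2 + \left(21 + d\right) = 23 + d$)
$p{\left(z,g \right)} = - \frac{13}{4}$ ($p{\left(z,g \right)} = \left(- \frac{1}{8}\right) 26 = - \frac{13}{4}$)
$c = - \frac{13}{4} \approx -3.25$
$c S{\left(28 \right)} = - \frac{13 \left(23 + 28\right)}{4} = \left(- \frac{13}{4}\right) 51 = - \frac{663}{4}$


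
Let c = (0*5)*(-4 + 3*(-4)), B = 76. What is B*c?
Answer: 0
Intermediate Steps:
c = 0 (c = 0*(-4 - 12) = 0*(-16) = 0)
B*c = 76*0 = 0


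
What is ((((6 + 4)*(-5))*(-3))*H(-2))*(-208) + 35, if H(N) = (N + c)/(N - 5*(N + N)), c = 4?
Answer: -10295/3 ≈ -3431.7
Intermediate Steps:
H(N) = -(4 + N)/(9*N) (H(N) = (N + 4)/(N - 5*(N + N)) = (4 + N)/(N - 10*N) = (4 + N)/((-9*N)) = (4 + N)*(-1/(9*N)) = -(4 + N)/(9*N))
((((6 + 4)*(-5))*(-3))*H(-2))*(-208) + 35 = ((((6 + 4)*(-5))*(-3))*((1/9)*(-4 - 1*(-2))/(-2)))*(-208) + 35 = (((10*(-5))*(-3))*((1/9)*(-1/2)*(-4 + 2)))*(-208) + 35 = ((-50*(-3))*((1/9)*(-1/2)*(-2)))*(-208) + 35 = (150*(1/9))*(-208) + 35 = (50/3)*(-208) + 35 = -10400/3 + 35 = -10295/3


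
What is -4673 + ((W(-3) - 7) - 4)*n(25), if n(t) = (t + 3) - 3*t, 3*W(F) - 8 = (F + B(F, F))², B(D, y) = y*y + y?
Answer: -13267/3 ≈ -4422.3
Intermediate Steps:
B(D, y) = y + y² (B(D, y) = y² + y = y + y²)
W(F) = 8/3 + (F + F*(1 + F))²/3
n(t) = 3 - 2*t (n(t) = (3 + t) - 3*t = 3 - 2*t)
-4673 + ((W(-3) - 7) - 4)*n(25) = -4673 + (((8/3 + (⅓)*(-3)²*(2 - 3)²) - 7) - 4)*(3 - 2*25) = -4673 + (((8/3 + (⅓)*9*(-1)²) - 7) - 4)*(3 - 50) = -4673 + (((8/3 + (⅓)*9*1) - 7) - 4)*(-47) = -4673 + (((8/3 + 3) - 7) - 4)*(-47) = -4673 + ((17/3 - 7) - 4)*(-47) = -4673 + (-4/3 - 4)*(-47) = -4673 - 16/3*(-47) = -4673 + 752/3 = -13267/3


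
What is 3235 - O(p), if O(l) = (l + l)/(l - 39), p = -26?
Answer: 16171/5 ≈ 3234.2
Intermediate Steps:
O(l) = 2*l/(-39 + l) (O(l) = (2*l)/(-39 + l) = 2*l/(-39 + l))
3235 - O(p) = 3235 - 2*(-26)/(-39 - 26) = 3235 - 2*(-26)/(-65) = 3235 - 2*(-26)*(-1)/65 = 3235 - 1*⅘ = 3235 - ⅘ = 16171/5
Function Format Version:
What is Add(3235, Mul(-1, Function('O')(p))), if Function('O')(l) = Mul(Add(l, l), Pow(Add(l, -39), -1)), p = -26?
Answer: Rational(16171, 5) ≈ 3234.2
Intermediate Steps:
Function('O')(l) = Mul(2, l, Pow(Add(-39, l), -1)) (Function('O')(l) = Mul(Mul(2, l), Pow(Add(-39, l), -1)) = Mul(2, l, Pow(Add(-39, l), -1)))
Add(3235, Mul(-1, Function('O')(p))) = Add(3235, Mul(-1, Mul(2, -26, Pow(Add(-39, -26), -1)))) = Add(3235, Mul(-1, Mul(2, -26, Pow(-65, -1)))) = Add(3235, Mul(-1, Mul(2, -26, Rational(-1, 65)))) = Add(3235, Mul(-1, Rational(4, 5))) = Add(3235, Rational(-4, 5)) = Rational(16171, 5)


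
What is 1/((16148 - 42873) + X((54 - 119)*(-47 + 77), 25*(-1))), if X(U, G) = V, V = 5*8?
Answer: -1/26685 ≈ -3.7474e-5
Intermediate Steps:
V = 40
X(U, G) = 40
1/((16148 - 42873) + X((54 - 119)*(-47 + 77), 25*(-1))) = 1/((16148 - 42873) + 40) = 1/(-26725 + 40) = 1/(-26685) = -1/26685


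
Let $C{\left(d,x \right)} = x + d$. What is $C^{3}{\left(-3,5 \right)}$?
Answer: $8$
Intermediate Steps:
$C{\left(d,x \right)} = d + x$
$C^{3}{\left(-3,5 \right)} = \left(-3 + 5\right)^{3} = 2^{3} = 8$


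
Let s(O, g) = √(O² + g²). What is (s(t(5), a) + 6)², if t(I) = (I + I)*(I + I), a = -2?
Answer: 10040 + 24*√2501 ≈ 11240.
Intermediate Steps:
t(I) = 4*I² (t(I) = (2*I)*(2*I) = 4*I²)
(s(t(5), a) + 6)² = (√((4*5²)² + (-2)²) + 6)² = (√((4*25)² + 4) + 6)² = (√(100² + 4) + 6)² = (√(10000 + 4) + 6)² = (√10004 + 6)² = (2*√2501 + 6)² = (6 + 2*√2501)²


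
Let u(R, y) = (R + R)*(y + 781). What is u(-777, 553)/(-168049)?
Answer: 296148/24007 ≈ 12.336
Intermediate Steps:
u(R, y) = 2*R*(781 + y) (u(R, y) = (2*R)*(781 + y) = 2*R*(781 + y))
u(-777, 553)/(-168049) = (2*(-777)*(781 + 553))/(-168049) = (2*(-777)*1334)*(-1/168049) = -2073036*(-1/168049) = 296148/24007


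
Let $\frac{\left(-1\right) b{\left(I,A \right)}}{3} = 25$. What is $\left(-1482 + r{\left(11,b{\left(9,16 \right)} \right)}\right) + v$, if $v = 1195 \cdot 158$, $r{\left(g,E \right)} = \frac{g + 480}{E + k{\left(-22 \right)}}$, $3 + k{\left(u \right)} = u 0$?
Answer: $\frac{14611093}{78} \approx 1.8732 \cdot 10^{5}$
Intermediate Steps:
$b{\left(I,A \right)} = -75$ ($b{\left(I,A \right)} = \left(-3\right) 25 = -75$)
$k{\left(u \right)} = -3$ ($k{\left(u \right)} = -3 + u 0 = -3 + 0 = -3$)
$r{\left(g,E \right)} = \frac{480 + g}{-3 + E}$ ($r{\left(g,E \right)} = \frac{g + 480}{E - 3} = \frac{480 + g}{-3 + E}$)
$v = 188810$
$\left(-1482 + r{\left(11,b{\left(9,16 \right)} \right)}\right) + v = \left(-1482 + \frac{480 + 11}{-3 - 75}\right) + 188810 = \left(-1482 + \frac{1}{-78} \cdot 491\right) + 188810 = \left(-1482 - \frac{491}{78}\right) + 188810 = - \frac{116087}{78} + 188810 = \frac{14611093}{78}$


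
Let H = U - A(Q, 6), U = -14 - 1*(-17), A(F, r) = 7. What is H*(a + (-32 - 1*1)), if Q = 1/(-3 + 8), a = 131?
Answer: -392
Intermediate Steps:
Q = 1/5 ≈ 0.20000
U = 3 (U = -14 + 17 = 3)
H = -4 (H = 3 - 1*7 = 3 - 7 = -4)
H*(a + (-32 - 1*1)) = -4*(131 + (-32 - 1*1)) = -4*(131 + (-32 - 1)) = -4*(131 - 33) = -4*98 = -392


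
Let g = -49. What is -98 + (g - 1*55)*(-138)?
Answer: 14254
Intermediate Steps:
-98 + (g - 1*55)*(-138) = -98 + (-49 - 1*55)*(-138) = -98 + (-49 - 55)*(-138) = -98 - 104*(-138) = -98 + 14352 = 14254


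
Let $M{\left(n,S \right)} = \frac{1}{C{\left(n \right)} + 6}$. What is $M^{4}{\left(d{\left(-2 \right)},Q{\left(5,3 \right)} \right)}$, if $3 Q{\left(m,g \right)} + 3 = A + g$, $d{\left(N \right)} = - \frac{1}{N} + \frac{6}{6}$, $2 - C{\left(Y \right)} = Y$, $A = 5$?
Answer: $\frac{16}{28561} \approx 0.0005602$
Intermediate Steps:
$C{\left(Y \right)} = 2 - Y$
$d{\left(N \right)} = 1 - \frac{1}{N}$ ($d{\left(N \right)} = - \frac{1}{N} + 6 \cdot \frac{1}{6} = - \frac{1}{N} + 1 = 1 - \frac{1}{N}$)
$Q{\left(m,g \right)} = \frac{2}{3} + \frac{g}{3}$ ($Q{\left(m,g \right)} = -1 + \frac{5 + g}{3} = -1 + \left(\frac{5}{3} + \frac{g}{3}\right) = \frac{2}{3} + \frac{g}{3}$)
$M{\left(n,S \right)} = \frac{1}{8 - n}$ ($M{\left(n,S \right)} = \frac{1}{\left(2 - n\right) + 6} = \frac{1}{8 - n}$)
$M^{4}{\left(d{\left(-2 \right)},Q{\left(5,3 \right)} \right)} = \left(- \frac{1}{-8 + \frac{-1 - 2}{-2}}\right)^{4} = \left(- \frac{1}{-8 - - \frac{3}{2}}\right)^{4} = \left(- \frac{1}{-8 + \frac{3}{2}}\right)^{4} = \left(- \frac{1}{- \frac{13}{2}}\right)^{4} = \left(\left(-1\right) \left(- \frac{2}{13}\right)\right)^{4} = \left(\frac{2}{13}\right)^{4} = \frac{16}{28561}$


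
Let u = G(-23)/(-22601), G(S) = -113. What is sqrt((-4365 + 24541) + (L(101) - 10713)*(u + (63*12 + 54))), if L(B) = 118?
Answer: I*sqrt(4373425747694809)/22601 ≈ 2926.1*I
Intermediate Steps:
u = 113/22601 (u = -113/(-22601) = -113*(-1/22601) = 113/22601 ≈ 0.0049998)
sqrt((-4365 + 24541) + (L(101) - 10713)*(u + (63*12 + 54))) = sqrt((-4365 + 24541) + (118 - 10713)*(113/22601 + (63*12 + 54))) = sqrt(20176 - 10595*(113/22601 + (756 + 54))) = sqrt(20176 - 10595*(113/22601 + 810)) = sqrt(20176 - 10595*18306923/22601) = sqrt(20176 - 193961849185/22601) = sqrt(-193505851409/22601) = I*sqrt(4373425747694809)/22601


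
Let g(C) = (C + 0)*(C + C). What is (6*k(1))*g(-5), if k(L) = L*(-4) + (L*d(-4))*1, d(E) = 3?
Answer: -300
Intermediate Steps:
k(L) = -L (k(L) = L*(-4) + (L*3)*1 = -4*L + (3*L)*1 = -4*L + 3*L = -L)
g(C) = 2*C² (g(C) = C*(2*C) = 2*C²)
(6*k(1))*g(-5) = (6*(-1*1))*(2*(-5)²) = (6*(-1))*(2*25) = -6*50 = -300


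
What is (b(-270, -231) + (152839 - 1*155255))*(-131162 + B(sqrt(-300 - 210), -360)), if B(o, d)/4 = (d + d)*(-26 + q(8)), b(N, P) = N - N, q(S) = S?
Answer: 191641952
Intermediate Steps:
b(N, P) = 0
B(o, d) = -144*d (B(o, d) = 4*((d + d)*(-26 + 8)) = 4*((2*d)*(-18)) = 4*(-36*d) = -144*d)
(b(-270, -231) + (152839 - 1*155255))*(-131162 + B(sqrt(-300 - 210), -360)) = (0 + (152839 - 1*155255))*(-131162 - 144*(-360)) = (0 + (152839 - 155255))*(-131162 + 51840) = (0 - 2416)*(-79322) = -2416*(-79322) = 191641952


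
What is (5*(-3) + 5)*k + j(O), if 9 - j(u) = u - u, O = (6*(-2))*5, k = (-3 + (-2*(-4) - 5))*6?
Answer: 9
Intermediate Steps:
k = 0 (k = (-3 + (8 - 5))*6 = (-3 + 3)*6 = 0*6 = 0)
O = -60 (O = -12*5 = -60)
j(u) = 9 (j(u) = 9 - (u - u) = 9 - 1*0 = 9 + 0 = 9)
(5*(-3) + 5)*k + j(O) = (5*(-3) + 5)*0 + 9 = (-15 + 5)*0 + 9 = -10*0 + 9 = 0 + 9 = 9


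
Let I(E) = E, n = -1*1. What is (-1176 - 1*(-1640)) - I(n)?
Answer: 465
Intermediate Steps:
n = -1
(-1176 - 1*(-1640)) - I(n) = (-1176 - 1*(-1640)) - 1*(-1) = (-1176 + 1640) + 1 = 464 + 1 = 465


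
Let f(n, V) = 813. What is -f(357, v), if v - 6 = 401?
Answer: -813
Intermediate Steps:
v = 407 (v = 6 + 401 = 407)
-f(357, v) = -1*813 = -813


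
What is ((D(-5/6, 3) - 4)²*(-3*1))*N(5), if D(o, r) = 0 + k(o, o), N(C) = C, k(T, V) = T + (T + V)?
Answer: -2535/4 ≈ -633.75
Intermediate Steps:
k(T, V) = V + 2*T
D(o, r) = 3*o (D(o, r) = 0 + (o + 2*o) = 0 + 3*o = 3*o)
((D(-5/6, 3) - 4)²*(-3*1))*N(5) = ((3*(-5/6) - 4)²*(-3*1))*5 = ((3*(-5*⅙) - 4)²*(-3))*5 = ((3*(-⅚) - 4)²*(-3))*5 = ((-5/2 - 4)²*(-3))*5 = ((-13/2)²*(-3))*5 = ((169/4)*(-3))*5 = -507/4*5 = -2535/4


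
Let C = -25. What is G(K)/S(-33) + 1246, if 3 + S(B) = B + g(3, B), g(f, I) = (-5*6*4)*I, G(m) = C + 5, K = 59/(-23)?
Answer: 1222321/981 ≈ 1246.0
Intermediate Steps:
K = -59/23 (K = 59*(-1/23) = -59/23 ≈ -2.5652)
G(m) = -20 (G(m) = -25 + 5 = -20)
g(f, I) = -120*I (g(f, I) = (-30*4)*I = -120*I)
S(B) = -3 - 119*B (S(B) = -3 + (B - 120*B) = -3 - 119*B)
G(K)/S(-33) + 1246 = -20/(-3 - 119*(-33)) + 1246 = -20/(-3 + 3927) + 1246 = -20/3924 + 1246 = -20*1/3924 + 1246 = -5/981 + 1246 = 1222321/981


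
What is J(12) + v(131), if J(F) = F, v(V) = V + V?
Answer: 274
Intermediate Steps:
v(V) = 2*V
J(12) + v(131) = 12 + 2*131 = 12 + 262 = 274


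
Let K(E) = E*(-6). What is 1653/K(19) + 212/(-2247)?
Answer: -65587/4494 ≈ -14.594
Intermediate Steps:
K(E) = -6*E
1653/K(19) + 212/(-2247) = 1653/((-6*19)) + 212/(-2247) = 1653/(-114) + 212*(-1/2247) = 1653*(-1/114) - 212/2247 = -29/2 - 212/2247 = -65587/4494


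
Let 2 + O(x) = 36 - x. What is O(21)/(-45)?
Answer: -13/45 ≈ -0.28889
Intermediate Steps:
O(x) = 34 - x (O(x) = -2 + (36 - x) = 34 - x)
O(21)/(-45) = (34 - 1*21)/(-45) = -(34 - 21)/45 = -1/45*13 = -13/45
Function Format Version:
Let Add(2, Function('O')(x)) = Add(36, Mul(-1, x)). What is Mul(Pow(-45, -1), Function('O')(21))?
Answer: Rational(-13, 45) ≈ -0.28889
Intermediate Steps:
Function('O')(x) = Add(34, Mul(-1, x)) (Function('O')(x) = Add(-2, Add(36, Mul(-1, x))) = Add(34, Mul(-1, x)))
Mul(Pow(-45, -1), Function('O')(21)) = Mul(Pow(-45, -1), Add(34, Mul(-1, 21))) = Mul(Rational(-1, 45), Add(34, -21)) = Mul(Rational(-1, 45), 13) = Rational(-13, 45)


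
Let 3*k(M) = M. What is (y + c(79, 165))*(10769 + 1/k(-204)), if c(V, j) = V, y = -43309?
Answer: -15828469965/34 ≈ -4.6554e+8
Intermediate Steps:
k(M) = M/3
(y + c(79, 165))*(10769 + 1/k(-204)) = (-43309 + 79)*(10769 + 1/((1/3)*(-204))) = -43230*(10769 + 1/(-68)) = -43230*(10769 - 1/68) = -43230*732291/68 = -15828469965/34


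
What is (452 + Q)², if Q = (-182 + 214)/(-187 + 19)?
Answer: 90022144/441 ≈ 2.0413e+5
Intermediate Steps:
Q = -4/21 (Q = 32/(-168) = 32*(-1/168) = -4/21 ≈ -0.19048)
(452 + Q)² = (452 - 4/21)² = (9488/21)² = 90022144/441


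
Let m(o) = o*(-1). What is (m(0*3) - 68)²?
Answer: 4624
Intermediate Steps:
m(o) = -o
(m(0*3) - 68)² = (-0*3 - 68)² = (-1*0 - 68)² = (0 - 68)² = (-68)² = 4624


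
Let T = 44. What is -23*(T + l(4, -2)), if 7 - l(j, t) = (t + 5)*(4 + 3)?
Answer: -690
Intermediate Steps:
l(j, t) = -28 - 7*t (l(j, t) = 7 - (t + 5)*(4 + 3) = 7 - (5 + t)*7 = 7 - (35 + 7*t) = 7 + (-35 - 7*t) = -28 - 7*t)
-23*(T + l(4, -2)) = -23*(44 + (-28 - 7*(-2))) = -23*(44 + (-28 + 14)) = -23*(44 - 14) = -23*30 = -690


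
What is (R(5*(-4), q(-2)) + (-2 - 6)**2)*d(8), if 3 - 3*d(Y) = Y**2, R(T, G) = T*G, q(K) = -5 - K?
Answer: -7564/3 ≈ -2521.3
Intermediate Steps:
R(T, G) = G*T
d(Y) = 1 - Y**2/3
(R(5*(-4), q(-2)) + (-2 - 6)**2)*d(8) = ((-5 - 1*(-2))*(5*(-4)) + (-2 - 6)**2)*(1 - 1/3*8**2) = ((-5 + 2)*(-20) + (-8)**2)*(1 - 1/3*64) = (-3*(-20) + 64)*(1 - 64/3) = (60 + 64)*(-61/3) = 124*(-61/3) = -7564/3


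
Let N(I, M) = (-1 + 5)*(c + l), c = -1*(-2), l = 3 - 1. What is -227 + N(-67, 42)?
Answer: -211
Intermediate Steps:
l = 2
c = 2
N(I, M) = 16 (N(I, M) = (-1 + 5)*(2 + 2) = 4*4 = 16)
-227 + N(-67, 42) = -227 + 16 = -211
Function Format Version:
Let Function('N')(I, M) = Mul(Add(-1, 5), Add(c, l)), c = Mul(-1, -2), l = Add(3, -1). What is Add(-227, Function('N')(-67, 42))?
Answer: -211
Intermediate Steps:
l = 2
c = 2
Function('N')(I, M) = 16 (Function('N')(I, M) = Mul(Add(-1, 5), Add(2, 2)) = Mul(4, 4) = 16)
Add(-227, Function('N')(-67, 42)) = Add(-227, 16) = -211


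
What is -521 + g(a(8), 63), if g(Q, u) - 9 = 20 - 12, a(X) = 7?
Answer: -504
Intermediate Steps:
g(Q, u) = 17 (g(Q, u) = 9 + (20 - 12) = 9 + 8 = 17)
-521 + g(a(8), 63) = -521 + 17 = -504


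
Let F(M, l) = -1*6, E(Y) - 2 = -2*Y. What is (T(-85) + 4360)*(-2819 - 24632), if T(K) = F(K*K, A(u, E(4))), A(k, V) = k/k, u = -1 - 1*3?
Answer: -119521654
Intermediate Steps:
E(Y) = 2 - 2*Y
u = -4 (u = -1 - 3 = -4)
A(k, V) = 1
F(M, l) = -6
T(K) = -6
(T(-85) + 4360)*(-2819 - 24632) = (-6 + 4360)*(-2819 - 24632) = 4354*(-27451) = -119521654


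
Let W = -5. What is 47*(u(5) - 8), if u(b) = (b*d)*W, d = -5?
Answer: 5499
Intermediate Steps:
u(b) = 25*b (u(b) = (b*(-5))*(-5) = -5*b*(-5) = 25*b)
47*(u(5) - 8) = 47*(25*5 - 8) = 47*(125 - 8) = 47*117 = 5499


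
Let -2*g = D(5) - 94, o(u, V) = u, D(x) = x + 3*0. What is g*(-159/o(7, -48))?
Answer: -14151/14 ≈ -1010.8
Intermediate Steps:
D(x) = x (D(x) = x + 0 = x)
g = 89/2 (g = -(5 - 94)/2 = -½*(-89) = 89/2 ≈ 44.500)
g*(-159/o(7, -48)) = 89*(-159/7)/2 = 89*(-159*⅐)/2 = (89/2)*(-159/7) = -14151/14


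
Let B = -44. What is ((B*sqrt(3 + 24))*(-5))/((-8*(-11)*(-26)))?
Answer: -15*sqrt(3)/52 ≈ -0.49963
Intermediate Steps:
((B*sqrt(3 + 24))*(-5))/((-8*(-11)*(-26))) = (-44*sqrt(3 + 24)*(-5))/((-8*(-11)*(-26))) = (-132*sqrt(3)*(-5))/((88*(-26))) = (-132*sqrt(3)*(-5))/(-2288) = (-132*sqrt(3)*(-5))*(-1/2288) = (660*sqrt(3))*(-1/2288) = -15*sqrt(3)/52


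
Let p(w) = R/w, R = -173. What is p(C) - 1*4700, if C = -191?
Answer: -897527/191 ≈ -4699.1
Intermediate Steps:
p(w) = -173/w
p(C) - 1*4700 = -173/(-191) - 1*4700 = -173*(-1/191) - 4700 = 173/191 - 4700 = -897527/191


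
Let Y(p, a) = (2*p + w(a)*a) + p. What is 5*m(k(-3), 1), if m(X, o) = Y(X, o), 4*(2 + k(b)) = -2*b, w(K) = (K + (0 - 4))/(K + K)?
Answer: -15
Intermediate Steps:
w(K) = (-4 + K)/(2*K) (w(K) = (K - 4)/((2*K)) = (-4 + K)*(1/(2*K)) = (-4 + K)/(2*K))
k(b) = -2 - b/2 (k(b) = -2 + (-2*b)/4 = -2 - b/2)
Y(p, a) = -2 + a/2 + 3*p (Y(p, a) = (2*p + ((-4 + a)/(2*a))*a) + p = (2*p + (-2 + a/2)) + p = (-2 + a/2 + 2*p) + p = -2 + a/2 + 3*p)
m(X, o) = -2 + o/2 + 3*X
5*m(k(-3), 1) = 5*(-2 + (1/2)*1 + 3*(-2 - 1/2*(-3))) = 5*(-2 + 1/2 + 3*(-2 + 3/2)) = 5*(-2 + 1/2 + 3*(-1/2)) = 5*(-2 + 1/2 - 3/2) = 5*(-3) = -15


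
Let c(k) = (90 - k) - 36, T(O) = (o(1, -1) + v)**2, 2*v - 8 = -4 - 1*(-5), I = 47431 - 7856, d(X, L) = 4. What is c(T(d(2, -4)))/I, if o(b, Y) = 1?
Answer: 19/31660 ≈ 0.00060013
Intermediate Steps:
I = 39575
v = 9/2 (v = 4 + (-4 - 1*(-5))/2 = 4 + (-4 + 5)/2 = 4 + (1/2)*1 = 4 + 1/2 = 9/2 ≈ 4.5000)
T(O) = 121/4 (T(O) = (1 + 9/2)**2 = (11/2)**2 = 121/4)
c(k) = 54 - k
c(T(d(2, -4)))/I = (54 - 1*121/4)/39575 = (54 - 121/4)*(1/39575) = (95/4)*(1/39575) = 19/31660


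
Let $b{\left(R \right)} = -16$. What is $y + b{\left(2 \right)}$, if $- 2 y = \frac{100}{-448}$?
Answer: $- \frac{3559}{224} \approx -15.888$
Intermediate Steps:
$y = \frac{25}{224}$ ($y = - \frac{100 \frac{1}{-448}}{2} = - \frac{100 \left(- \frac{1}{448}\right)}{2} = \left(- \frac{1}{2}\right) \left(- \frac{25}{112}\right) = \frac{25}{224} \approx 0.11161$)
$y + b{\left(2 \right)} = \frac{25}{224} - 16 = - \frac{3559}{224}$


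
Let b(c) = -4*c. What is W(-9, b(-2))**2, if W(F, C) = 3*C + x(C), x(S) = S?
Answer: 1024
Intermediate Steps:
W(F, C) = 4*C (W(F, C) = 3*C + C = 4*C)
W(-9, b(-2))**2 = (4*(-4*(-2)))**2 = (4*8)**2 = 32**2 = 1024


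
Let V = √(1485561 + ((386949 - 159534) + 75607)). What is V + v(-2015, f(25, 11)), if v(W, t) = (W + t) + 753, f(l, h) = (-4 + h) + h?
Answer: -1244 + √1788583 ≈ 93.379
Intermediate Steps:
f(l, h) = -4 + 2*h
v(W, t) = 753 + W + t
V = √1788583 (V = √(1485561 + (227415 + 75607)) = √(1485561 + 303022) = √1788583 ≈ 1337.4)
V + v(-2015, f(25, 11)) = √1788583 + (753 - 2015 + (-4 + 2*11)) = √1788583 + (753 - 2015 + (-4 + 22)) = √1788583 + (753 - 2015 + 18) = √1788583 - 1244 = -1244 + √1788583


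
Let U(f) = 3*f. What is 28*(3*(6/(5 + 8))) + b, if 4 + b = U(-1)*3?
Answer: 335/13 ≈ 25.769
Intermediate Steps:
b = -13 (b = -4 + (3*(-1))*3 = -4 - 3*3 = -4 - 9 = -13)
28*(3*(6/(5 + 8))) + b = 28*(3*(6/(5 + 8))) - 13 = 28*(3*(6/13)) - 13 = 28*(18/13) - 13 = 504/13 - 13 = 335/13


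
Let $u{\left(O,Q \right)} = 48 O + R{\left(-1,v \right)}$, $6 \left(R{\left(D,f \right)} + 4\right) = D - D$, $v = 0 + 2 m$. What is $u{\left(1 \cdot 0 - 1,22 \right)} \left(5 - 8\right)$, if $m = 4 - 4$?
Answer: $156$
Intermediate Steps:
$m = 0$
$v = 0$ ($v = 0 + 2 \cdot 0 = 0 + 0 = 0$)
$R{\left(D,f \right)} = -4$ ($R{\left(D,f \right)} = -4 + \frac{D - D}{6} = -4 + \frac{1}{6} \cdot 0 = -4 + 0 = -4$)
$u{\left(O,Q \right)} = -4 + 48 O$ ($u{\left(O,Q \right)} = 48 O - 4 = -4 + 48 O$)
$u{\left(1 \cdot 0 - 1,22 \right)} \left(5 - 8\right) = \left(-4 + 48 \left(1 \cdot 0 - 1\right)\right) \left(5 - 8\right) = \left(-4 + 48 \left(0 - 1\right)\right) \left(-3\right) = \left(-4 + 48 \left(-1\right)\right) \left(-3\right) = \left(-4 - 48\right) \left(-3\right) = \left(-52\right) \left(-3\right) = 156$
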